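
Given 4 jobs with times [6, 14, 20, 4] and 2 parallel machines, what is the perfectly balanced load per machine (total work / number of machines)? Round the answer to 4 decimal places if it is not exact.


Total processing time = 6 + 14 + 20 + 4 = 44
Number of machines = 2
Ideal balanced load = 44 / 2 = 22.0

22.0


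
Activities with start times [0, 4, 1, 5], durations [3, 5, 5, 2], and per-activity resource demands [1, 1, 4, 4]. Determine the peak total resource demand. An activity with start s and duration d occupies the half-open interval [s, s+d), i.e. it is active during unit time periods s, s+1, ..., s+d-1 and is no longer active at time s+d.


Each activity i is active on [start_i, start_i + duration_i).
Compute total resource usage per time slot:
  t=0: active resources = [1], total = 1
  t=1: active resources = [1, 4], total = 5
  t=2: active resources = [1, 4], total = 5
  t=3: active resources = [4], total = 4
  t=4: active resources = [1, 4], total = 5
  t=5: active resources = [1, 4, 4], total = 9
  t=6: active resources = [1, 4], total = 5
  t=7: active resources = [1], total = 1
  t=8: active resources = [1], total = 1
Peak resource demand = 9

9


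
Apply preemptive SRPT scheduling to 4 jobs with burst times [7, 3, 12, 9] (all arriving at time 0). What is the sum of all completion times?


Since all jobs arrive at t=0, SRPT equals SPT ordering.
SPT order: [3, 7, 9, 12]
Completion times:
  Job 1: p=3, C=3
  Job 2: p=7, C=10
  Job 3: p=9, C=19
  Job 4: p=12, C=31
Total completion time = 3 + 10 + 19 + 31 = 63

63


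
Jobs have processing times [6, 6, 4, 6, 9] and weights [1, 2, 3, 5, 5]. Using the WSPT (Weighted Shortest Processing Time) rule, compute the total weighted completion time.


Compute p/w ratios and sort ascending (WSPT): [(6, 5), (4, 3), (9, 5), (6, 2), (6, 1)]
Compute weighted completion times:
  Job (p=6,w=5): C=6, w*C=5*6=30
  Job (p=4,w=3): C=10, w*C=3*10=30
  Job (p=9,w=5): C=19, w*C=5*19=95
  Job (p=6,w=2): C=25, w*C=2*25=50
  Job (p=6,w=1): C=31, w*C=1*31=31
Total weighted completion time = 236

236


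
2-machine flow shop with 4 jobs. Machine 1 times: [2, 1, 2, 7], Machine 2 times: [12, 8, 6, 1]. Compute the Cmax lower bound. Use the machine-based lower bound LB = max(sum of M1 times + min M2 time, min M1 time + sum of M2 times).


LB1 = sum(M1 times) + min(M2 times) = 12 + 1 = 13
LB2 = min(M1 times) + sum(M2 times) = 1 + 27 = 28
Lower bound = max(LB1, LB2) = max(13, 28) = 28

28


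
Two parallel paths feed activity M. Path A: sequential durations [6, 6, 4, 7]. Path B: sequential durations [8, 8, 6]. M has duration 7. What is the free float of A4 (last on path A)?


ES(A4) = sum of predecessors on chain A = 16
EF(A4) = ES + duration = 16 + 7 = 23
Successor of A4 is M. ES(M) = max(sum(A), sum(B)) = max(23, 22) = 23
Free float = ES(successor) - EF(current) = 23 - 23 = 0

0


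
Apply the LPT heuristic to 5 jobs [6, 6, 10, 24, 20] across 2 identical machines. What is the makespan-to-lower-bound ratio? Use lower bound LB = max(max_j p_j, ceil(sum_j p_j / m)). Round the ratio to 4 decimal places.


LPT order: [24, 20, 10, 6, 6]
Machine loads after assignment: [36, 30]
LPT makespan = 36
Lower bound = max(max_job, ceil(total/2)) = max(24, 33) = 33
Ratio = 36 / 33 = 1.0909

1.0909


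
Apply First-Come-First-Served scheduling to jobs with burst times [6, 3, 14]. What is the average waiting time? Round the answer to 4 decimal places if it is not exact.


FCFS order (as given): [6, 3, 14]
Waiting times:
  Job 1: wait = 0
  Job 2: wait = 6
  Job 3: wait = 9
Sum of waiting times = 15
Average waiting time = 15/3 = 5.0

5.0


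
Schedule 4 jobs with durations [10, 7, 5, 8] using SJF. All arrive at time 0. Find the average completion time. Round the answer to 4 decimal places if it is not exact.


SJF order (ascending): [5, 7, 8, 10]
Completion times:
  Job 1: burst=5, C=5
  Job 2: burst=7, C=12
  Job 3: burst=8, C=20
  Job 4: burst=10, C=30
Average completion = 67/4 = 16.75

16.75


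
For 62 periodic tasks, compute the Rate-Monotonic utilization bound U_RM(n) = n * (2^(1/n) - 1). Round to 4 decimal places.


Compute 2^(1/62) = 1.0112425207
Subtract 1: 1.0112425207 - 1 = 0.0112425207
Multiply by n: 62 * 0.0112425207 = 0.6970362834
Round to 4 dp: 0.6970

0.6970


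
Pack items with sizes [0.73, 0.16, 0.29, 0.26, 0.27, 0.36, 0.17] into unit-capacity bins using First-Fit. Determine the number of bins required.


Place items sequentially using First-Fit:
  Item 0.73 -> new Bin 1
  Item 0.16 -> Bin 1 (now 0.89)
  Item 0.29 -> new Bin 2
  Item 0.26 -> Bin 2 (now 0.55)
  Item 0.27 -> Bin 2 (now 0.82)
  Item 0.36 -> new Bin 3
  Item 0.17 -> Bin 2 (now 0.99)
Total bins used = 3

3


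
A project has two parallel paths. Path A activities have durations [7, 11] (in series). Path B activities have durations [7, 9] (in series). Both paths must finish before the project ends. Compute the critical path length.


Path A total = 7 + 11 = 18
Path B total = 7 + 9 = 16
Critical path = longest path = max(18, 16) = 18

18


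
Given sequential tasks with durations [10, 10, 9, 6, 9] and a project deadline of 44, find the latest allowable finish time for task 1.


LF(activity 1) = deadline - sum of successor durations
Successors: activities 2 through 5 with durations [10, 9, 6, 9]
Sum of successor durations = 34
LF = 44 - 34 = 10

10


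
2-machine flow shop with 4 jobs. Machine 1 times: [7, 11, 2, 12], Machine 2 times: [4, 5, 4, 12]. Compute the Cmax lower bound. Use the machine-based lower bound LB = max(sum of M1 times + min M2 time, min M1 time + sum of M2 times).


LB1 = sum(M1 times) + min(M2 times) = 32 + 4 = 36
LB2 = min(M1 times) + sum(M2 times) = 2 + 25 = 27
Lower bound = max(LB1, LB2) = max(36, 27) = 36

36


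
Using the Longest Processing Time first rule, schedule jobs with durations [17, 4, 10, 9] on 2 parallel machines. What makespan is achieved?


Sort jobs in decreasing order (LPT): [17, 10, 9, 4]
Assign each job to the least loaded machine:
  Machine 1: jobs [17, 4], load = 21
  Machine 2: jobs [10, 9], load = 19
Makespan = max load = 21

21


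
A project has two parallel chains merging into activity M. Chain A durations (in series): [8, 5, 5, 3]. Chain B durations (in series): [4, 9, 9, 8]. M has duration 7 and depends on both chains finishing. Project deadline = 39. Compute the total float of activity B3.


Forward pass: ES(B3) = sum of predecessors on chain B = 13
EF = ES + duration = 13 + 9 = 22
Backward pass: LF(M) = deadline = 39; LS(M) = 39 - 7 = 32
LF(B3) = LS(M) - sum(successors on chain B) = 32 - 8 = 24
LS = LF - duration = 24 - 9 = 15
Total float = LS - ES = 15 - 13 = 2

2


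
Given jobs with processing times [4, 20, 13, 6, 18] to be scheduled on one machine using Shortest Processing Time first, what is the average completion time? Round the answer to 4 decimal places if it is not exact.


Sort jobs by processing time (SPT order): [4, 6, 13, 18, 20]
Compute completion times sequentially:
  Job 1: processing = 4, completes at 4
  Job 2: processing = 6, completes at 10
  Job 3: processing = 13, completes at 23
  Job 4: processing = 18, completes at 41
  Job 5: processing = 20, completes at 61
Sum of completion times = 139
Average completion time = 139/5 = 27.8

27.8


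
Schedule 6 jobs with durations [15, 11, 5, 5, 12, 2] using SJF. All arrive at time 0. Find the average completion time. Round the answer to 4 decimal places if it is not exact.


SJF order (ascending): [2, 5, 5, 11, 12, 15]
Completion times:
  Job 1: burst=2, C=2
  Job 2: burst=5, C=7
  Job 3: burst=5, C=12
  Job 4: burst=11, C=23
  Job 5: burst=12, C=35
  Job 6: burst=15, C=50
Average completion = 129/6 = 21.5

21.5


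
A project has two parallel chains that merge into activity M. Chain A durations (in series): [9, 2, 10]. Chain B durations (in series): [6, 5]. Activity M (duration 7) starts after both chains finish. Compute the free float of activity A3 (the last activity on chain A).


ES(A3) = sum of predecessors on chain A = 11
EF(A3) = ES + duration = 11 + 10 = 21
Successor of A3 is M. ES(M) = max(sum(A), sum(B)) = max(21, 11) = 21
Free float = ES(successor) - EF(current) = 21 - 21 = 0

0


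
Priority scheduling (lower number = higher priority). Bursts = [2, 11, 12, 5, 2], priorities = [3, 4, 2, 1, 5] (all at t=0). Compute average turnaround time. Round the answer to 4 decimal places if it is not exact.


Sort by priority (ascending = highest first):
Order: [(1, 5), (2, 12), (3, 2), (4, 11), (5, 2)]
Completion times:
  Priority 1, burst=5, C=5
  Priority 2, burst=12, C=17
  Priority 3, burst=2, C=19
  Priority 4, burst=11, C=30
  Priority 5, burst=2, C=32
Average turnaround = 103/5 = 20.6

20.6


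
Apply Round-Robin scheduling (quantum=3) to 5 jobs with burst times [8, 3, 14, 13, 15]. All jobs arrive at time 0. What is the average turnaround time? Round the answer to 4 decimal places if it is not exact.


Time quantum = 3
Execution trace:
  J1 runs 3 units, time = 3
  J2 runs 3 units, time = 6
  J3 runs 3 units, time = 9
  J4 runs 3 units, time = 12
  J5 runs 3 units, time = 15
  J1 runs 3 units, time = 18
  J3 runs 3 units, time = 21
  J4 runs 3 units, time = 24
  J5 runs 3 units, time = 27
  J1 runs 2 units, time = 29
  J3 runs 3 units, time = 32
  J4 runs 3 units, time = 35
  J5 runs 3 units, time = 38
  J3 runs 3 units, time = 41
  J4 runs 3 units, time = 44
  J5 runs 3 units, time = 47
  J3 runs 2 units, time = 49
  J4 runs 1 units, time = 50
  J5 runs 3 units, time = 53
Finish times: [29, 6, 49, 50, 53]
Average turnaround = 187/5 = 37.4

37.4


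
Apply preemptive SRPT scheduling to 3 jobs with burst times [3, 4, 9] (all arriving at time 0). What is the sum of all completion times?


Since all jobs arrive at t=0, SRPT equals SPT ordering.
SPT order: [3, 4, 9]
Completion times:
  Job 1: p=3, C=3
  Job 2: p=4, C=7
  Job 3: p=9, C=16
Total completion time = 3 + 7 + 16 = 26

26


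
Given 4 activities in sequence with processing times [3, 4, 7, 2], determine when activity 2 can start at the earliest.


Activity 2 starts after activities 1 through 1 complete.
Predecessor durations: [3]
ES = 3 = 3

3


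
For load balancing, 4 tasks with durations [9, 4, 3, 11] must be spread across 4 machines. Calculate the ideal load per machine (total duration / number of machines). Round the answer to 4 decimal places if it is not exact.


Total processing time = 9 + 4 + 3 + 11 = 27
Number of machines = 4
Ideal balanced load = 27 / 4 = 6.75

6.75


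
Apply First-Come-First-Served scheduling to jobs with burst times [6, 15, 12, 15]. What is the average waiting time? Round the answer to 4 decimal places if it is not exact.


FCFS order (as given): [6, 15, 12, 15]
Waiting times:
  Job 1: wait = 0
  Job 2: wait = 6
  Job 3: wait = 21
  Job 4: wait = 33
Sum of waiting times = 60
Average waiting time = 60/4 = 15.0

15.0


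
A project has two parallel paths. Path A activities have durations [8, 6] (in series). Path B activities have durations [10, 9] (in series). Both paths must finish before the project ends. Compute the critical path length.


Path A total = 8 + 6 = 14
Path B total = 10 + 9 = 19
Critical path = longest path = max(14, 19) = 19

19


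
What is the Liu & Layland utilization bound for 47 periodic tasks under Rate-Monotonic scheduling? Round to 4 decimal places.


Compute 2^(1/47) = 1.0148570979
Subtract 1: 1.0148570979 - 1 = 0.0148570979
Multiply by n: 47 * 0.0148570979 = 0.6982836013
Round to 4 dp: 0.6983

0.6983


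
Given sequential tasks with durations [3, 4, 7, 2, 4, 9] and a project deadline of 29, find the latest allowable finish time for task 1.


LF(activity 1) = deadline - sum of successor durations
Successors: activities 2 through 6 with durations [4, 7, 2, 4, 9]
Sum of successor durations = 26
LF = 29 - 26 = 3

3


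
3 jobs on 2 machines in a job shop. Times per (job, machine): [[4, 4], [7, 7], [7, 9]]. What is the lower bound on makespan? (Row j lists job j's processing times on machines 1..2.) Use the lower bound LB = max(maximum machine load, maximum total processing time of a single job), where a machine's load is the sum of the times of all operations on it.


Machine loads:
  Machine 1: 4 + 7 + 7 = 18
  Machine 2: 4 + 7 + 9 = 20
Max machine load = 20
Job totals:
  Job 1: 8
  Job 2: 14
  Job 3: 16
Max job total = 16
Lower bound = max(20, 16) = 20

20


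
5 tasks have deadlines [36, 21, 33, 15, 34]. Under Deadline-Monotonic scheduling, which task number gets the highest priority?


Sort tasks by relative deadline (ascending):
  Task 4: deadline = 15
  Task 2: deadline = 21
  Task 3: deadline = 33
  Task 5: deadline = 34
  Task 1: deadline = 36
Priority order (highest first): [4, 2, 3, 5, 1]
Highest priority task = 4

4


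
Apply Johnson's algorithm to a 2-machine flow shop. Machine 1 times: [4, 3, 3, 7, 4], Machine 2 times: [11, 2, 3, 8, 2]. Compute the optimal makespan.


Apply Johnson's rule:
  Group 1 (a <= b): [(3, 3, 3), (1, 4, 11), (4, 7, 8)]
  Group 2 (a > b): [(2, 3, 2), (5, 4, 2)]
Optimal job order: [3, 1, 4, 2, 5]
Schedule:
  Job 3: M1 done at 3, M2 done at 6
  Job 1: M1 done at 7, M2 done at 18
  Job 4: M1 done at 14, M2 done at 26
  Job 2: M1 done at 17, M2 done at 28
  Job 5: M1 done at 21, M2 done at 30
Makespan = 30

30


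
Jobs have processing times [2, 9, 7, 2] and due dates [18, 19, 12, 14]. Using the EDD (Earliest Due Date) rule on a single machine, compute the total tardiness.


Sort by due date (EDD order): [(7, 12), (2, 14), (2, 18), (9, 19)]
Compute completion times and tardiness:
  Job 1: p=7, d=12, C=7, tardiness=max(0,7-12)=0
  Job 2: p=2, d=14, C=9, tardiness=max(0,9-14)=0
  Job 3: p=2, d=18, C=11, tardiness=max(0,11-18)=0
  Job 4: p=9, d=19, C=20, tardiness=max(0,20-19)=1
Total tardiness = 1

1


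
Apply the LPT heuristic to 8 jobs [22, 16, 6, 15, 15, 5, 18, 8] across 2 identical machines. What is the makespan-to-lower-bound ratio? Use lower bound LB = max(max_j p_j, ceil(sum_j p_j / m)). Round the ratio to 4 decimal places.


LPT order: [22, 18, 16, 15, 15, 8, 6, 5]
Machine loads after assignment: [51, 54]
LPT makespan = 54
Lower bound = max(max_job, ceil(total/2)) = max(22, 53) = 53
Ratio = 54 / 53 = 1.0189

1.0189


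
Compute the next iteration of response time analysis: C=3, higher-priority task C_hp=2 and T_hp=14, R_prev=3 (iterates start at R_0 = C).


R_next = C + ceil(R_prev / T_hp) * C_hp
ceil(3 / 14) = ceil(0.2143) = 1
Interference = 1 * 2 = 2
R_next = 3 + 2 = 5

5


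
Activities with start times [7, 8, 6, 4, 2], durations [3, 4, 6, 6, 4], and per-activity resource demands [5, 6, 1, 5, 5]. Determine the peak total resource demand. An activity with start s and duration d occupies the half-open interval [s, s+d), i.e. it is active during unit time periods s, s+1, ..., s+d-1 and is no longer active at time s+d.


Each activity i is active on [start_i, start_i + duration_i).
Compute total resource usage per time slot:
  t=0: active resources = [], total = 0
  t=1: active resources = [], total = 0
  t=2: active resources = [5], total = 5
  t=3: active resources = [5], total = 5
  t=4: active resources = [5, 5], total = 10
  t=5: active resources = [5, 5], total = 10
  t=6: active resources = [1, 5], total = 6
  t=7: active resources = [5, 1, 5], total = 11
  t=8: active resources = [5, 6, 1, 5], total = 17
  t=9: active resources = [5, 6, 1, 5], total = 17
  t=10: active resources = [6, 1], total = 7
  t=11: active resources = [6, 1], total = 7
Peak resource demand = 17

17


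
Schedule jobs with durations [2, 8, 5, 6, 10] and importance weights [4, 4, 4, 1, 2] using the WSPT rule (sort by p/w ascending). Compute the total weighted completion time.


Compute p/w ratios and sort ascending (WSPT): [(2, 4), (5, 4), (8, 4), (10, 2), (6, 1)]
Compute weighted completion times:
  Job (p=2,w=4): C=2, w*C=4*2=8
  Job (p=5,w=4): C=7, w*C=4*7=28
  Job (p=8,w=4): C=15, w*C=4*15=60
  Job (p=10,w=2): C=25, w*C=2*25=50
  Job (p=6,w=1): C=31, w*C=1*31=31
Total weighted completion time = 177

177


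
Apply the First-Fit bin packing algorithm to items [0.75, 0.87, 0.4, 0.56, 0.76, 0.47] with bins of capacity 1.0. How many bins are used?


Place items sequentially using First-Fit:
  Item 0.75 -> new Bin 1
  Item 0.87 -> new Bin 2
  Item 0.4 -> new Bin 3
  Item 0.56 -> Bin 3 (now 0.96)
  Item 0.76 -> new Bin 4
  Item 0.47 -> new Bin 5
Total bins used = 5

5


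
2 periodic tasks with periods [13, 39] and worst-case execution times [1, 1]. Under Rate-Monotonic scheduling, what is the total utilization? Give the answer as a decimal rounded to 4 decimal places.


Compute individual utilizations (exact fractions):
  Task 1: C/T = 1/13 (approx. 0.0769)
  Task 2: C/T = 1/39 (approx. 0.0256)
Total utilization U = 1/13 + 1/39 = 4/39
Rounded to 4 decimal places: U = 0.1026
RM (Liu & Layland) bound for 2 tasks = 0.828427; compare with U = 4/39 (approx. 0.102564)
U <= bound, so schedulable by RM sufficient condition.

0.1026


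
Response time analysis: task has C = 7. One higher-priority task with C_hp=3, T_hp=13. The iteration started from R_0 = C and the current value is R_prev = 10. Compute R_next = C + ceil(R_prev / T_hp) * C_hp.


R_next = C + ceil(R_prev / T_hp) * C_hp
ceil(10 / 13) = ceil(0.7692) = 1
Interference = 1 * 3 = 3
R_next = 7 + 3 = 10
R_next = R_prev, so the iteration has converged (response time = 10).

10


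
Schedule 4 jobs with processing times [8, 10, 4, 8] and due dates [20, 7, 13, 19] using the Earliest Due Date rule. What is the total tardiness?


Sort by due date (EDD order): [(10, 7), (4, 13), (8, 19), (8, 20)]
Compute completion times and tardiness:
  Job 1: p=10, d=7, C=10, tardiness=max(0,10-7)=3
  Job 2: p=4, d=13, C=14, tardiness=max(0,14-13)=1
  Job 3: p=8, d=19, C=22, tardiness=max(0,22-19)=3
  Job 4: p=8, d=20, C=30, tardiness=max(0,30-20)=10
Total tardiness = 17

17


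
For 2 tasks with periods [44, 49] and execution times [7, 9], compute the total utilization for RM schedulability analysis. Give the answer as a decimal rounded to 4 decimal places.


Compute individual utilizations (exact fractions):
  Task 1: C/T = 7/44 (approx. 0.1591)
  Task 2: C/T = 9/49 (approx. 0.1837)
Total utilization U = 7/44 + 9/49 = 739/2156
Rounded to 4 decimal places: U = 0.3428
RM (Liu & Layland) bound for 2 tasks = 0.828427; compare with U = 739/2156 (approx. 0.342764)
U <= bound, so schedulable by RM sufficient condition.

0.3428


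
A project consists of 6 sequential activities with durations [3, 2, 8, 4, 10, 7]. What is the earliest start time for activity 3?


Activity 3 starts after activities 1 through 2 complete.
Predecessor durations: [3, 2]
ES = 3 + 2 = 5

5


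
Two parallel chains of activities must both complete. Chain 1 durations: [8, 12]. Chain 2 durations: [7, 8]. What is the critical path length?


Path A total = 8 + 12 = 20
Path B total = 7 + 8 = 15
Critical path = longest path = max(20, 15) = 20

20


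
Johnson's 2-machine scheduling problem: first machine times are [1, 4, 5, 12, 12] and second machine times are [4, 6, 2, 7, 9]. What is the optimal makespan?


Apply Johnson's rule:
  Group 1 (a <= b): [(1, 1, 4), (2, 4, 6)]
  Group 2 (a > b): [(5, 12, 9), (4, 12, 7), (3, 5, 2)]
Optimal job order: [1, 2, 5, 4, 3]
Schedule:
  Job 1: M1 done at 1, M2 done at 5
  Job 2: M1 done at 5, M2 done at 11
  Job 5: M1 done at 17, M2 done at 26
  Job 4: M1 done at 29, M2 done at 36
  Job 3: M1 done at 34, M2 done at 38
Makespan = 38

38


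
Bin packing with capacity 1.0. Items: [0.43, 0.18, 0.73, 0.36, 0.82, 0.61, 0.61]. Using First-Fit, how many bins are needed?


Place items sequentially using First-Fit:
  Item 0.43 -> new Bin 1
  Item 0.18 -> Bin 1 (now 0.61)
  Item 0.73 -> new Bin 2
  Item 0.36 -> Bin 1 (now 0.97)
  Item 0.82 -> new Bin 3
  Item 0.61 -> new Bin 4
  Item 0.61 -> new Bin 5
Total bins used = 5

5


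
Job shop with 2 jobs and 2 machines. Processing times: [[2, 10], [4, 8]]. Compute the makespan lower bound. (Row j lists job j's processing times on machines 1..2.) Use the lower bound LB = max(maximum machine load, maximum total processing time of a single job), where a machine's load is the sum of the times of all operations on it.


Machine loads:
  Machine 1: 2 + 4 = 6
  Machine 2: 10 + 8 = 18
Max machine load = 18
Job totals:
  Job 1: 12
  Job 2: 12
Max job total = 12
Lower bound = max(18, 12) = 18

18


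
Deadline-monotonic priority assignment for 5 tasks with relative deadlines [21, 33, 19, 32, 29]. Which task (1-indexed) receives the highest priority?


Sort tasks by relative deadline (ascending):
  Task 3: deadline = 19
  Task 1: deadline = 21
  Task 5: deadline = 29
  Task 4: deadline = 32
  Task 2: deadline = 33
Priority order (highest first): [3, 1, 5, 4, 2]
Highest priority task = 3

3


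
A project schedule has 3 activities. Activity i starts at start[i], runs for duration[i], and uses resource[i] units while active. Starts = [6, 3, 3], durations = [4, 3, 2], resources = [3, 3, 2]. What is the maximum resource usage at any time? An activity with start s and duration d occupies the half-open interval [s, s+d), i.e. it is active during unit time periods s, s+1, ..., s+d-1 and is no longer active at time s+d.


Each activity i is active on [start_i, start_i + duration_i).
Compute total resource usage per time slot:
  t=0: active resources = [], total = 0
  t=1: active resources = [], total = 0
  t=2: active resources = [], total = 0
  t=3: active resources = [3, 2], total = 5
  t=4: active resources = [3, 2], total = 5
  t=5: active resources = [3], total = 3
  t=6: active resources = [3], total = 3
  t=7: active resources = [3], total = 3
  t=8: active resources = [3], total = 3
  t=9: active resources = [3], total = 3
Peak resource demand = 5

5


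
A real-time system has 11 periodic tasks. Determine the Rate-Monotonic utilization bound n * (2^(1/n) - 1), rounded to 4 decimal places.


Compute 2^(1/11) = 1.0650410894
Subtract 1: 1.0650410894 - 1 = 0.0650410894
Multiply by n: 11 * 0.0650410894 = 0.7154519834
Round to 4 dp: 0.7155

0.7155


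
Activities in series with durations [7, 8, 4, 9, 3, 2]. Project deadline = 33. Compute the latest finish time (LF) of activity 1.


LF(activity 1) = deadline - sum of successor durations
Successors: activities 2 through 6 with durations [8, 4, 9, 3, 2]
Sum of successor durations = 26
LF = 33 - 26 = 7

7


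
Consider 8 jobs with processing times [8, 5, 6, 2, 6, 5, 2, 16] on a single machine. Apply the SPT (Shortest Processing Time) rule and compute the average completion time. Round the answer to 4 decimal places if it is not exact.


Sort jobs by processing time (SPT order): [2, 2, 5, 5, 6, 6, 8, 16]
Compute completion times sequentially:
  Job 1: processing = 2, completes at 2
  Job 2: processing = 2, completes at 4
  Job 3: processing = 5, completes at 9
  Job 4: processing = 5, completes at 14
  Job 5: processing = 6, completes at 20
  Job 6: processing = 6, completes at 26
  Job 7: processing = 8, completes at 34
  Job 8: processing = 16, completes at 50
Sum of completion times = 159
Average completion time = 159/8 = 19.875

19.875


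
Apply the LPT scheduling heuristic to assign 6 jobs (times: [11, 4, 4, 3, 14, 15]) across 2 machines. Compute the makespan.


Sort jobs in decreasing order (LPT): [15, 14, 11, 4, 4, 3]
Assign each job to the least loaded machine:
  Machine 1: jobs [15, 4, 4, 3], load = 26
  Machine 2: jobs [14, 11], load = 25
Makespan = max load = 26

26


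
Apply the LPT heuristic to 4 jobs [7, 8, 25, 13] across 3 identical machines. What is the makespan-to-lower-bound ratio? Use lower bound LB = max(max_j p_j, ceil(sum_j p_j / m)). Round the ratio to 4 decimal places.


LPT order: [25, 13, 8, 7]
Machine loads after assignment: [25, 13, 15]
LPT makespan = 25
Lower bound = max(max_job, ceil(total/3)) = max(25, 18) = 25
Ratio = 25 / 25 = 1.0

1.0


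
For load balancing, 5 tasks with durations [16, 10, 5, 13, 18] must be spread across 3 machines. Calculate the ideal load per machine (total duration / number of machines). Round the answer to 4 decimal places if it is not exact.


Total processing time = 16 + 10 + 5 + 13 + 18 = 62
Number of machines = 3
Ideal balanced load = 62 / 3 = 20.6667

20.6667


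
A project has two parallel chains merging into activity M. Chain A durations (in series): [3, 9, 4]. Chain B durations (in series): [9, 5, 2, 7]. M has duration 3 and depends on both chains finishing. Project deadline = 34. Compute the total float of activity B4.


Forward pass: ES(B4) = sum of predecessors on chain B = 16
EF = ES + duration = 16 + 7 = 23
Backward pass: LF(M) = deadline = 34; LS(M) = 34 - 3 = 31
LF(B4) = LS(M) - sum(successors on chain B) = 31 - 0 = 31
LS = LF - duration = 31 - 7 = 24
Total float = LS - ES = 24 - 16 = 8

8


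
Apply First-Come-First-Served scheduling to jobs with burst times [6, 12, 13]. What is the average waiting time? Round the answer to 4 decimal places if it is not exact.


FCFS order (as given): [6, 12, 13]
Waiting times:
  Job 1: wait = 0
  Job 2: wait = 6
  Job 3: wait = 18
Sum of waiting times = 24
Average waiting time = 24/3 = 8.0

8.0


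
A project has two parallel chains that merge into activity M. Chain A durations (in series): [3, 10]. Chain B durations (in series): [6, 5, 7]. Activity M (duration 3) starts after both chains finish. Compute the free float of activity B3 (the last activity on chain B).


ES(B3) = sum of predecessors on chain B = 11
EF(B3) = ES + duration = 11 + 7 = 18
Successor of B3 is M. ES(M) = max(sum(A), sum(B)) = max(13, 18) = 18
Free float = ES(successor) - EF(current) = 18 - 18 = 0

0


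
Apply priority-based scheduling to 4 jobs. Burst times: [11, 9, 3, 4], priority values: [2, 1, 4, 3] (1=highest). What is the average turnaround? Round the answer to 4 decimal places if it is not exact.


Sort by priority (ascending = highest first):
Order: [(1, 9), (2, 11), (3, 4), (4, 3)]
Completion times:
  Priority 1, burst=9, C=9
  Priority 2, burst=11, C=20
  Priority 3, burst=4, C=24
  Priority 4, burst=3, C=27
Average turnaround = 80/4 = 20.0

20.0


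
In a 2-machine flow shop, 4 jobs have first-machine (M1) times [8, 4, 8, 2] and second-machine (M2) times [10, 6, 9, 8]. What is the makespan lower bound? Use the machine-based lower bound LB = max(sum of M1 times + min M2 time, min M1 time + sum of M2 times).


LB1 = sum(M1 times) + min(M2 times) = 22 + 6 = 28
LB2 = min(M1 times) + sum(M2 times) = 2 + 33 = 35
Lower bound = max(LB1, LB2) = max(28, 35) = 35

35


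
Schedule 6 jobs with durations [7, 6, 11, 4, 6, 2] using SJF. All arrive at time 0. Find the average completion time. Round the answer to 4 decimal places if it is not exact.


SJF order (ascending): [2, 4, 6, 6, 7, 11]
Completion times:
  Job 1: burst=2, C=2
  Job 2: burst=4, C=6
  Job 3: burst=6, C=12
  Job 4: burst=6, C=18
  Job 5: burst=7, C=25
  Job 6: burst=11, C=36
Average completion = 99/6 = 16.5

16.5


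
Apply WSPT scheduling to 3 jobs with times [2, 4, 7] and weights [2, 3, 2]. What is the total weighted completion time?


Compute p/w ratios and sort ascending (WSPT): [(2, 2), (4, 3), (7, 2)]
Compute weighted completion times:
  Job (p=2,w=2): C=2, w*C=2*2=4
  Job (p=4,w=3): C=6, w*C=3*6=18
  Job (p=7,w=2): C=13, w*C=2*13=26
Total weighted completion time = 48

48


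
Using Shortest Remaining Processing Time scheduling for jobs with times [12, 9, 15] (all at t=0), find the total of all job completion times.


Since all jobs arrive at t=0, SRPT equals SPT ordering.
SPT order: [9, 12, 15]
Completion times:
  Job 1: p=9, C=9
  Job 2: p=12, C=21
  Job 3: p=15, C=36
Total completion time = 9 + 21 + 36 = 66

66


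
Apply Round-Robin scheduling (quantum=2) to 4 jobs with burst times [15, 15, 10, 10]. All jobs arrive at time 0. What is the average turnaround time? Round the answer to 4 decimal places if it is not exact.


Time quantum = 2
Execution trace:
  J1 runs 2 units, time = 2
  J2 runs 2 units, time = 4
  J3 runs 2 units, time = 6
  J4 runs 2 units, time = 8
  J1 runs 2 units, time = 10
  J2 runs 2 units, time = 12
  J3 runs 2 units, time = 14
  J4 runs 2 units, time = 16
  J1 runs 2 units, time = 18
  J2 runs 2 units, time = 20
  J3 runs 2 units, time = 22
  J4 runs 2 units, time = 24
  J1 runs 2 units, time = 26
  J2 runs 2 units, time = 28
  J3 runs 2 units, time = 30
  J4 runs 2 units, time = 32
  J1 runs 2 units, time = 34
  J2 runs 2 units, time = 36
  J3 runs 2 units, time = 38
  J4 runs 2 units, time = 40
  J1 runs 2 units, time = 42
  J2 runs 2 units, time = 44
  J1 runs 2 units, time = 46
  J2 runs 2 units, time = 48
  J1 runs 1 units, time = 49
  J2 runs 1 units, time = 50
Finish times: [49, 50, 38, 40]
Average turnaround = 177/4 = 44.25

44.25


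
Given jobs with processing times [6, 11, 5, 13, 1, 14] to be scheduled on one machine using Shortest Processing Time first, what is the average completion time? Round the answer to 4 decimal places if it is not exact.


Sort jobs by processing time (SPT order): [1, 5, 6, 11, 13, 14]
Compute completion times sequentially:
  Job 1: processing = 1, completes at 1
  Job 2: processing = 5, completes at 6
  Job 3: processing = 6, completes at 12
  Job 4: processing = 11, completes at 23
  Job 5: processing = 13, completes at 36
  Job 6: processing = 14, completes at 50
Sum of completion times = 128
Average completion time = 128/6 = 21.3333

21.3333


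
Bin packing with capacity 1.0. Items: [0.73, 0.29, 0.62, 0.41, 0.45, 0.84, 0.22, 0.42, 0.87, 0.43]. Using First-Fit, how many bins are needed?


Place items sequentially using First-Fit:
  Item 0.73 -> new Bin 1
  Item 0.29 -> new Bin 2
  Item 0.62 -> Bin 2 (now 0.91)
  Item 0.41 -> new Bin 3
  Item 0.45 -> Bin 3 (now 0.86)
  Item 0.84 -> new Bin 4
  Item 0.22 -> Bin 1 (now 0.95)
  Item 0.42 -> new Bin 5
  Item 0.87 -> new Bin 6
  Item 0.43 -> Bin 5 (now 0.85)
Total bins used = 6

6


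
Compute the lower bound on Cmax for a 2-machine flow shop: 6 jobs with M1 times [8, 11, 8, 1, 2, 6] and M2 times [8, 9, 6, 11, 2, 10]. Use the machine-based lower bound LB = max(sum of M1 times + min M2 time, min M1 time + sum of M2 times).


LB1 = sum(M1 times) + min(M2 times) = 36 + 2 = 38
LB2 = min(M1 times) + sum(M2 times) = 1 + 46 = 47
Lower bound = max(LB1, LB2) = max(38, 47) = 47

47


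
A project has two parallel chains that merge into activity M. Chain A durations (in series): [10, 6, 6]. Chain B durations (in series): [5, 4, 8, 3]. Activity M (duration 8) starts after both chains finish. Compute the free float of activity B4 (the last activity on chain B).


ES(B4) = sum of predecessors on chain B = 17
EF(B4) = ES + duration = 17 + 3 = 20
Successor of B4 is M. ES(M) = max(sum(A), sum(B)) = max(22, 20) = 22
Free float = ES(successor) - EF(current) = 22 - 20 = 2

2


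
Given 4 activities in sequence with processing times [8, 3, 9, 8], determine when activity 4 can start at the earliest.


Activity 4 starts after activities 1 through 3 complete.
Predecessor durations: [8, 3, 9]
ES = 8 + 3 + 9 = 20

20


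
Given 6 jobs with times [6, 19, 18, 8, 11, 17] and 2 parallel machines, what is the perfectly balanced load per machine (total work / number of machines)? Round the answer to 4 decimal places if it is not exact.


Total processing time = 6 + 19 + 18 + 8 + 11 + 17 = 79
Number of machines = 2
Ideal balanced load = 79 / 2 = 39.5

39.5


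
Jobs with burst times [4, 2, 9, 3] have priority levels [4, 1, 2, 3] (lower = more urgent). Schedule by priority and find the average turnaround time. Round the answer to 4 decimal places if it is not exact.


Sort by priority (ascending = highest first):
Order: [(1, 2), (2, 9), (3, 3), (4, 4)]
Completion times:
  Priority 1, burst=2, C=2
  Priority 2, burst=9, C=11
  Priority 3, burst=3, C=14
  Priority 4, burst=4, C=18
Average turnaround = 45/4 = 11.25

11.25


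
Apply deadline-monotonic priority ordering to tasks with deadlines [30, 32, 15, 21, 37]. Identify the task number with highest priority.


Sort tasks by relative deadline (ascending):
  Task 3: deadline = 15
  Task 4: deadline = 21
  Task 1: deadline = 30
  Task 2: deadline = 32
  Task 5: deadline = 37
Priority order (highest first): [3, 4, 1, 2, 5]
Highest priority task = 3

3


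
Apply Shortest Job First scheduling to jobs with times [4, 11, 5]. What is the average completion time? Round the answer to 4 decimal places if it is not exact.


SJF order (ascending): [4, 5, 11]
Completion times:
  Job 1: burst=4, C=4
  Job 2: burst=5, C=9
  Job 3: burst=11, C=20
Average completion = 33/3 = 11.0

11.0


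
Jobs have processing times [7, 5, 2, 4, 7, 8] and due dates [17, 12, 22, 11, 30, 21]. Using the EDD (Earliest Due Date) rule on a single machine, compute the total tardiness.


Sort by due date (EDD order): [(4, 11), (5, 12), (7, 17), (8, 21), (2, 22), (7, 30)]
Compute completion times and tardiness:
  Job 1: p=4, d=11, C=4, tardiness=max(0,4-11)=0
  Job 2: p=5, d=12, C=9, tardiness=max(0,9-12)=0
  Job 3: p=7, d=17, C=16, tardiness=max(0,16-17)=0
  Job 4: p=8, d=21, C=24, tardiness=max(0,24-21)=3
  Job 5: p=2, d=22, C=26, tardiness=max(0,26-22)=4
  Job 6: p=7, d=30, C=33, tardiness=max(0,33-30)=3
Total tardiness = 10

10


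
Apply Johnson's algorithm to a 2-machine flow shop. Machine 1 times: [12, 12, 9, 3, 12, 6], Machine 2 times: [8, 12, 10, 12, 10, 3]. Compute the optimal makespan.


Apply Johnson's rule:
  Group 1 (a <= b): [(4, 3, 12), (3, 9, 10), (2, 12, 12)]
  Group 2 (a > b): [(5, 12, 10), (1, 12, 8), (6, 6, 3)]
Optimal job order: [4, 3, 2, 5, 1, 6]
Schedule:
  Job 4: M1 done at 3, M2 done at 15
  Job 3: M1 done at 12, M2 done at 25
  Job 2: M1 done at 24, M2 done at 37
  Job 5: M1 done at 36, M2 done at 47
  Job 1: M1 done at 48, M2 done at 56
  Job 6: M1 done at 54, M2 done at 59
Makespan = 59

59


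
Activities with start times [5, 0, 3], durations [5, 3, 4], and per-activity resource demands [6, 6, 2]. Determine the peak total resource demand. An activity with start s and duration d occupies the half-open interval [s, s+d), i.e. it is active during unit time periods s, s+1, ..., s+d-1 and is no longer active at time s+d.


Each activity i is active on [start_i, start_i + duration_i).
Compute total resource usage per time slot:
  t=0: active resources = [6], total = 6
  t=1: active resources = [6], total = 6
  t=2: active resources = [6], total = 6
  t=3: active resources = [2], total = 2
  t=4: active resources = [2], total = 2
  t=5: active resources = [6, 2], total = 8
  t=6: active resources = [6, 2], total = 8
  t=7: active resources = [6], total = 6
  t=8: active resources = [6], total = 6
  t=9: active resources = [6], total = 6
Peak resource demand = 8

8


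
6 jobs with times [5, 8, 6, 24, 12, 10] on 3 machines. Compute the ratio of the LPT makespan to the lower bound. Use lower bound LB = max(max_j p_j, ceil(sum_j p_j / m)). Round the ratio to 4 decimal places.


LPT order: [24, 12, 10, 8, 6, 5]
Machine loads after assignment: [24, 23, 18]
LPT makespan = 24
Lower bound = max(max_job, ceil(total/3)) = max(24, 22) = 24
Ratio = 24 / 24 = 1.0

1.0


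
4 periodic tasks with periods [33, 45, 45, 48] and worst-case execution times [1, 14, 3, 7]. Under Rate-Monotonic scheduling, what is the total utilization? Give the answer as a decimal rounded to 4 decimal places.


Compute individual utilizations (exact fractions):
  Task 1: C/T = 1/33 (approx. 0.0303)
  Task 2: C/T = 14/45 (approx. 0.3111)
  Task 3: C/T = 3/45 = 1/15 (approx. 0.0667)
  Task 4: C/T = 7/48 (approx. 0.1458)
Total utilization U = 1/33 + 14/45 + 1/15 + 7/48 = 4387/7920
Rounded to 4 decimal places: U = 0.5539
RM (Liu & Layland) bound for 4 tasks = 0.756828; compare with U = 4387/7920 (approx. 0.553914)
U <= bound, so schedulable by RM sufficient condition.

0.5539


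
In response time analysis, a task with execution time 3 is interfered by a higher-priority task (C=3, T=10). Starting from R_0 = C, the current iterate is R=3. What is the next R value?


R_next = C + ceil(R_prev / T_hp) * C_hp
ceil(3 / 10) = ceil(0.3) = 1
Interference = 1 * 3 = 3
R_next = 3 + 3 = 6

6


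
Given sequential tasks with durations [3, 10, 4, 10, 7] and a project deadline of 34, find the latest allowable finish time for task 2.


LF(activity 2) = deadline - sum of successor durations
Successors: activities 3 through 5 with durations [4, 10, 7]
Sum of successor durations = 21
LF = 34 - 21 = 13

13


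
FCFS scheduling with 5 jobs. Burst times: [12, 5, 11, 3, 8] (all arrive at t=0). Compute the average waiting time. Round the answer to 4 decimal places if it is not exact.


FCFS order (as given): [12, 5, 11, 3, 8]
Waiting times:
  Job 1: wait = 0
  Job 2: wait = 12
  Job 3: wait = 17
  Job 4: wait = 28
  Job 5: wait = 31
Sum of waiting times = 88
Average waiting time = 88/5 = 17.6

17.6


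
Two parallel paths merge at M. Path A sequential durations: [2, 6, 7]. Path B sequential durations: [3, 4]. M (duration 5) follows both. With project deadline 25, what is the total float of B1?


Forward pass: ES(B1) = sum of predecessors on chain B = 0
EF = ES + duration = 0 + 3 = 3
Backward pass: LF(M) = deadline = 25; LS(M) = 25 - 5 = 20
LF(B1) = LS(M) - sum(successors on chain B) = 20 - 4 = 16
LS = LF - duration = 16 - 3 = 13
Total float = LS - ES = 13 - 0 = 13

13


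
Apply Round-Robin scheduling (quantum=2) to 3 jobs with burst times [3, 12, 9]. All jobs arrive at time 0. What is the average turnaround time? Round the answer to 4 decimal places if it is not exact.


Time quantum = 2
Execution trace:
  J1 runs 2 units, time = 2
  J2 runs 2 units, time = 4
  J3 runs 2 units, time = 6
  J1 runs 1 units, time = 7
  J2 runs 2 units, time = 9
  J3 runs 2 units, time = 11
  J2 runs 2 units, time = 13
  J3 runs 2 units, time = 15
  J2 runs 2 units, time = 17
  J3 runs 2 units, time = 19
  J2 runs 2 units, time = 21
  J3 runs 1 units, time = 22
  J2 runs 2 units, time = 24
Finish times: [7, 24, 22]
Average turnaround = 53/3 = 17.6667

17.6667


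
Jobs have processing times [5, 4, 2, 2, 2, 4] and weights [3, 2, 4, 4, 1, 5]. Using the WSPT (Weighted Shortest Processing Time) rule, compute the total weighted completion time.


Compute p/w ratios and sort ascending (WSPT): [(2, 4), (2, 4), (4, 5), (5, 3), (4, 2), (2, 1)]
Compute weighted completion times:
  Job (p=2,w=4): C=2, w*C=4*2=8
  Job (p=2,w=4): C=4, w*C=4*4=16
  Job (p=4,w=5): C=8, w*C=5*8=40
  Job (p=5,w=3): C=13, w*C=3*13=39
  Job (p=4,w=2): C=17, w*C=2*17=34
  Job (p=2,w=1): C=19, w*C=1*19=19
Total weighted completion time = 156

156


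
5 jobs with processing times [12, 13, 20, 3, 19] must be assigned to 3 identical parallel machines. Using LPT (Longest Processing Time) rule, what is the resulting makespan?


Sort jobs in decreasing order (LPT): [20, 19, 13, 12, 3]
Assign each job to the least loaded machine:
  Machine 1: jobs [20], load = 20
  Machine 2: jobs [19, 3], load = 22
  Machine 3: jobs [13, 12], load = 25
Makespan = max load = 25

25


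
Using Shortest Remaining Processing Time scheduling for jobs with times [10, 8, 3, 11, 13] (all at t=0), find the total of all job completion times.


Since all jobs arrive at t=0, SRPT equals SPT ordering.
SPT order: [3, 8, 10, 11, 13]
Completion times:
  Job 1: p=3, C=3
  Job 2: p=8, C=11
  Job 3: p=10, C=21
  Job 4: p=11, C=32
  Job 5: p=13, C=45
Total completion time = 3 + 11 + 21 + 32 + 45 = 112

112


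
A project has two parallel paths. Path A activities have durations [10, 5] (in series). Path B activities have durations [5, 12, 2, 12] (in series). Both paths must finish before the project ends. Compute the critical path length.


Path A total = 10 + 5 = 15
Path B total = 5 + 12 + 2 + 12 = 31
Critical path = longest path = max(15, 31) = 31

31


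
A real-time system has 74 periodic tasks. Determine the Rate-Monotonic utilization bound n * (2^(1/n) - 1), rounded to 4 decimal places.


Compute 2^(1/74) = 1.0094108601
Subtract 1: 1.0094108601 - 1 = 0.0094108601
Multiply by n: 74 * 0.0094108601 = 0.6964036474
Round to 4 dp: 0.6964

0.6964
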